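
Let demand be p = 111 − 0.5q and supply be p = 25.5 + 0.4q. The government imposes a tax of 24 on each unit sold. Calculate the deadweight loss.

Competitive equilibrium: 111 − 0.5q = 25.5 + 0.4q → q* = 95, p* = 63.5.
With the tax, the buyer price exceeds the seller price by 24: (111 − 0.5q) − (25.5 + 0.4q) = 24 → q' = 68.3333.
Δq = 95 − 68.3333 = 26.6667; the wedge equals the tax, 24.
DWL = ½ × 26.6667 × 24 = 320.

320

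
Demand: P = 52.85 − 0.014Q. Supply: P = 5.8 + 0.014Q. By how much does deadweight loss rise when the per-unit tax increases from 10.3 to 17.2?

Competitive equilibrium: 52.85 − 0.014Q = 5.8 + 0.014Q → Q* = 1680.3571, P* = 29.325.
For a per-unit tax t: ΔQ = t/0.028, so DWL = ½·t·(t/0.028) = t²/0.056.
At t = 10.3: DWL = 1894.464. At t = 17.2: DWL = 5282.857.
Increase = 5282.857 − 1894.464 = 3388.39.

3388.39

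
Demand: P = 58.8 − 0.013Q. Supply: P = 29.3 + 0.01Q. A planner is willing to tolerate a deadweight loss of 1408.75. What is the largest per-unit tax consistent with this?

Competitive equilibrium: 58.8 − 0.013Q = 29.3 + 0.01Q → Q* = 1282.6087, P* = 42.1261.
A tax t gives ΔQ = t/0.023 and wedge t, so DWL = t²/0.046.
t²/0.046 = 1408.75 → t² = 64.8025 → t = 8.05.

8.05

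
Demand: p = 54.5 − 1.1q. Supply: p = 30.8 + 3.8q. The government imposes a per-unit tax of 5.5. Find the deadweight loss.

3.09

Competitive equilibrium: 54.5 − 1.1q = 30.8 + 3.8q → q* = 4.8367, p* = 49.1796.
With the tax, the buyer price exceeds the seller price by 5.5: (54.5 − 1.1q) − (30.8 + 3.8q) = 5.5 → q' = 3.7143.
Δq = 4.8367 − 3.7143 = 1.1224; the wedge equals the tax, 5.5.
The triangle = ½ × 1.1224 × 5.5 = 3.09.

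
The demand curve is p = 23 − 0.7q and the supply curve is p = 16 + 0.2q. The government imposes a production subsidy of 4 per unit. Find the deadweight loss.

8.89

Competitive equilibrium: 23 − 0.7q = 16 + 0.2q → q* = 7.7778, p* = 17.5556.
The subsidy lowers effective supply by 4: p = 12 + 0.2q.
New quantity: 23 − 0.7q = 12 + 0.2q → q' = 12.2222.
Overproduction Δq = 12.2222 − 7.7778 = 4.4444; wedge = subsidy = 4.
Deadweight loss = ½ × 4.4444 × 4 = 8.89.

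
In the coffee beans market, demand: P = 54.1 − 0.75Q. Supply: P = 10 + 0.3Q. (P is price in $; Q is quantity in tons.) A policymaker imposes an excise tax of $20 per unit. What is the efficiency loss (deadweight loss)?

$190.48

Competitive equilibrium: 54.1 − 0.75Q = 10 + 0.3Q → Q* = 42, P* = 22.6.
With the tax, the buyer price exceeds the seller price by 20: (54.1 − 0.75Q) − (10 + 0.3Q) = 20 → Q' = 22.9524.
ΔQ = 42 − 22.9524 = 19.0476; the wedge equals the tax, 20.
DWL = ½ × 19.0476 × 20 = $190.48.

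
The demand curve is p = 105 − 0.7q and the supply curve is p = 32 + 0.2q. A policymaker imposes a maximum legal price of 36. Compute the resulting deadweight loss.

1680.56

Competitive equilibrium: 105 − 0.7q = 32 + 0.2q → q* = 81.1111, p* = 48.2222.
At the ceiling p = 36, quantity supplied = (36 − 32)/0.2 = 20.
Willingness to pay at q' = 20: 105 − 0.7·20 = 91.
Δq = 81.1111 − 20 = 61.1111; wedge = 91 − 36 = 55.
Deadweight loss = ½ × 61.1111 × 55 = 1680.56.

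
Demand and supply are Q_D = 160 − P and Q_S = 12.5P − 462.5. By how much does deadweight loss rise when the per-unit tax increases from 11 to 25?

233.33

In inverse form: demand P = 160 − Q, supply P = 37 + 0.08Q.
Competitive equilibrium: 160 − Q = 37 + 0.08Q → Q* = 113.8889, P* = 46.1111.
For a per-unit tax t: ΔQ = t/1.08, so DWL = ½·t·(t/1.08) = t²/2.16.
At t = 11: DWL = 56.019. At t = 25: DWL = 289.352.
Increase = 289.352 − 56.019 = 233.33.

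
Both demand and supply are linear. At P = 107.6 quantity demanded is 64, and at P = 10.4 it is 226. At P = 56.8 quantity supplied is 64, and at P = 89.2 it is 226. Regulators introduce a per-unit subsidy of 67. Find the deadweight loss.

2805.625

Demand slope = (10.4 − 107.6)/(226 − 64) = −0.6, so P = 146 − 0.6Q.
Supply slope = (89.2 − 56.8)/(226 − 64) = 0.2, so P = 44 + 0.2Q.
Competitive equilibrium: 146 − 0.6Q = 44 + 0.2Q → Q* = 127.5, P* = 69.5.
The subsidy lowers effective supply by 67: P = 0.2Q − 23.
New quantity: 146 − 0.6Q = 0.2Q − 23 → Q' = 211.25.
Overproduction ΔQ = 211.25 − 127.5 = 83.75; wedge = subsidy = 67.
The triangle = ½ × 83.75 × 67 = 2805.625.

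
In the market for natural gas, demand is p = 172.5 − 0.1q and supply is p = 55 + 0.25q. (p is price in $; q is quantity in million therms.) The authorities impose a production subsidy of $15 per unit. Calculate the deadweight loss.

Competitive equilibrium: 172.5 − 0.1q = 55 + 0.25q → q* = 335.7143, p* = 138.9286.
The subsidy lowers effective supply by 15: p = 40 + 0.25q.
New quantity: 172.5 − 0.1q = 40 + 0.25q → q' = 378.5714.
Overproduction Δq = 378.5714 − 335.7143 = 42.8571; wedge = subsidy = 15.
The triangle = ½ × 42.8571 × 15 = $321.43 million.

$321.43 million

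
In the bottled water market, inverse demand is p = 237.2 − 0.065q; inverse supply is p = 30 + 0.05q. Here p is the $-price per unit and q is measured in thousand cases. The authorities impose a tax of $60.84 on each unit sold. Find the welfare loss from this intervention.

Competitive equilibrium: 237.2 − 0.065q = 30 + 0.05q → q* = 1801.7391, p* = 120.087.
With the tax, the buyer price exceeds the seller price by 60.84: (237.2 − 0.065q) − (30 + 0.05q) = 60.84 → q' = 1272.6957.
Δq = 1801.7391 − 1272.6957 = 529.0434; the wedge equals the tax, 60.84.
Welfare loss = ½ × 529.0434 × 60.84 = $16093.50 thousand.

$16093.50 thousand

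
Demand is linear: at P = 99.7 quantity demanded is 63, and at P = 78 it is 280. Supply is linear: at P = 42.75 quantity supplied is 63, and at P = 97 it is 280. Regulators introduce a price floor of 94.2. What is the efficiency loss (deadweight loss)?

2030.41

Demand slope = (78 − 99.7)/(280 − 63) = −0.1, so P = 106 − 0.1Q.
Supply slope = (97 − 42.75)/(280 − 63) = 0.25, so P = 27 + 0.25Q.
Competitive equilibrium: 106 − 0.1Q = 27 + 0.25Q → Q* = 225.7143, P* = 83.4286.
At the floor P = 94.2, quantity demanded = (106 − 94.2)/0.1 = 118.
Sellers' marginal cost at Q' = 118: 27 + 0.25·118 = 56.5.
ΔQ = 225.7143 − 118 = 107.7143; wedge = 94.2 − 56.5 = 37.7.
DWL = ½ × 107.7143 × 37.7 = 2030.41.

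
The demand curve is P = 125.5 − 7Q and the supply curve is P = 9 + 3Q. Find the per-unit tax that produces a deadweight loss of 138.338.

52.6

Competitive equilibrium: 125.5 − 7Q = 9 + 3Q → Q* = 11.65, P* = 43.95.
A tax t gives ΔQ = t/10 and wedge t, so DWL = t²/20.
t²/20 = 138.338 → t² = 2766.76 → t = 52.6.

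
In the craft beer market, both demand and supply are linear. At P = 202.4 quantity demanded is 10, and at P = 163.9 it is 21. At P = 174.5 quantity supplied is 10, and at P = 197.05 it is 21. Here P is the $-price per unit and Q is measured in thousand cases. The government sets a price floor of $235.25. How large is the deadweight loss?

Demand slope = (163.9 − 202.4)/(21 − 10) = −3.5, so P = 237.4 − 3.5Q.
Supply slope = (197.05 − 174.5)/(21 − 10) = 2.05, so P = 154 + 2.05Q.
Competitive equilibrium: 237.4 − 3.5Q = 154 + 2.05Q → Q* = 15.027, P* = 184.8054.
At the floor P = 235.25, quantity demanded = (237.4 − 235.25)/3.5 = 0.6143.
Sellers' marginal cost at Q' = 0.6143: 154 + 2.05·0.6143 = 155.2593.
ΔQ = 15.027 − 0.6143 = 14.4127; wedge = 235.25 − 155.2593 = 79.9907.
DWL = ½ × 14.4127 × 79.9907 = $576.44 thousand.

$576.44 thousand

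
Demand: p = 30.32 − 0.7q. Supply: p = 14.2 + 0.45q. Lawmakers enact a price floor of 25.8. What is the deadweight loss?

32.87

Competitive equilibrium: 30.32 − 0.7q = 14.2 + 0.45q → q* = 14.0174, p* = 20.5078.
At the floor p = 25.8, quantity demanded = (30.32 − 25.8)/0.7 = 6.4571.
Sellers' marginal cost at q' = 6.4571: 14.2 + 0.45·6.4571 = 17.1057.
Δq = 14.0174 − 6.4571 = 7.5603; wedge = 25.8 − 17.1057 = 8.6943.
The triangle = ½ × 7.5603 × 8.6943 = 32.87.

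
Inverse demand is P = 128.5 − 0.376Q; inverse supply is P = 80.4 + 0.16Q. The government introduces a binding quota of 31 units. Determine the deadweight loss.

Competitive equilibrium: 128.5 − 0.376Q = 80.4 + 0.16Q → Q* = 89.7388, P* = 94.7582.
At Q = 31: demand price = 128.5 − 0.376·31 = 116.844; supply price = 80.4 + 0.16·31 = 85.36.
ΔQ = 89.7388 − 31 = 58.7388; wedge = 116.844 − 85.36 = 31.484.
The triangle = ½ × 58.7388 × 31.484 = 924.67.

924.67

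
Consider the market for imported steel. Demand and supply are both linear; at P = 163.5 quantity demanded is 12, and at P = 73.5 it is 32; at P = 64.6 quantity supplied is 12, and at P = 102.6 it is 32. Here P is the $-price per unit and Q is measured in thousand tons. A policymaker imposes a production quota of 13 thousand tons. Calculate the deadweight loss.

Demand slope = (73.5 − 163.5)/(32 − 12) = −4.5, so P = 217.5 − 4.5Q.
Supply slope = (102.6 − 64.6)/(32 − 12) = 1.9, so P = 41.8 + 1.9Q.
Competitive equilibrium: 217.5 − 4.5Q = 41.8 + 1.9Q → Q* = 27.4531, P* = 93.9609.
At Q = 13: demand price = 217.5 − 4.5·13 = 159; supply price = 41.8 + 1.9·13 = 66.5.
ΔQ = 27.4531 − 13 = 14.4531; wedge = 159 − 66.5 = 92.5.
DWL = ½ × 14.4531 × 92.5 = $668.46 thousand.

$668.46 thousand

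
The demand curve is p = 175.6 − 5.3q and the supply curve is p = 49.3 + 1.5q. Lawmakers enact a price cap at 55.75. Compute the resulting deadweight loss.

Competitive equilibrium: 175.6 − 5.3q = 49.3 + 1.5q → q* = 18.5735, p* = 77.1603.
At the ceiling p = 55.75, quantity supplied = (55.75 − 49.3)/1.5 = 4.3.
Willingness to pay at q' = 4.3: 175.6 − 5.3·4.3 = 152.81.
Δq = 18.5735 − 4.3 = 14.2735; wedge = 152.81 − 55.75 = 97.06.
Deadweight loss = ½ × 14.2735 × 97.06 = 692.69.

692.69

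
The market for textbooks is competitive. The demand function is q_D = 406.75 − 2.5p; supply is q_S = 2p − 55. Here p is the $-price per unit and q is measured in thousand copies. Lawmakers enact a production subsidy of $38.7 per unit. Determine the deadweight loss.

In inverse form: demand p = 162.7 − 0.4q, supply p = 27.5 + 0.5q.
Competitive equilibrium: 162.7 − 0.4q = 27.5 + 0.5q → q* = 150.2222, p* = 102.6111.
The subsidy lowers effective supply by 38.7: p = 0.5q − 11.2.
New quantity: 162.7 − 0.4q = 0.5q − 11.2 → q' = 193.2222.
Overproduction Δq = 193.2222 − 150.2222 = 43; wedge = subsidy = 38.7.
DWL = ½ × 43 × 38.7 = $832.05 thousand.

$832.05 thousand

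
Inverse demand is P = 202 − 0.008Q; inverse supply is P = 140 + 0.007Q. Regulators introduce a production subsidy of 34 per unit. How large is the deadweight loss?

38533.33

Competitive equilibrium: 202 − 0.008Q = 140 + 0.007Q → Q* = 4133.3333, P* = 168.9333.
The subsidy lowers effective supply by 34: P = 106 + 0.007Q.
New quantity: 202 − 0.008Q = 106 + 0.007Q → Q' = 6400.
Overproduction ΔQ = 6400 − 4133.3333 = 2266.6667; wedge = subsidy = 34.
The triangle = ½ × 2266.6667 × 34 = 38533.33.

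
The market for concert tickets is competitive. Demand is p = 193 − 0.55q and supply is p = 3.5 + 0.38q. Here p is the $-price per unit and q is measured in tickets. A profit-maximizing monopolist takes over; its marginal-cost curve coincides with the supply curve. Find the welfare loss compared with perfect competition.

$2666.29

Competitive equilibrium: 193 − 0.55q = 3.5 + 0.38q → q* = 203.7634, p* = 80.9301.
Marginal revenue: MR = 193 − 1.1q. Set MR = MC: 193 − 1.1q = 3.5 + 0.38q → q_m = 128.0405.
Price p_m = 193 − 0.55·128.0405 = 122.5777; MC(q_m) = 3.5 + 0.38·128.0405 = 52.1554.
Competitive q* = 203.7634, so Δq = 75.7229; wedge = 122.5777 − 52.1554 = 70.4223.
Welfare loss = ½ × 75.7229 × 70.4223 = $2666.29.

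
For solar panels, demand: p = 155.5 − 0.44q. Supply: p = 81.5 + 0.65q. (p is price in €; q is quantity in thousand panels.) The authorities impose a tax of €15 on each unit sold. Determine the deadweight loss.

Competitive equilibrium: 155.5 − 0.44q = 81.5 + 0.65q → q* = 67.8899, p* = 125.6284.
With the tax, the buyer price exceeds the seller price by 15: (155.5 − 0.44q) − (81.5 + 0.65q) = 15 → q' = 54.1284.
Δq = 67.8899 − 54.1284 = 13.7615; the wedge equals the tax, 15.
Deadweight loss = ½ × 13.7615 × 15 = €103.21 thousand.

€103.21 thousand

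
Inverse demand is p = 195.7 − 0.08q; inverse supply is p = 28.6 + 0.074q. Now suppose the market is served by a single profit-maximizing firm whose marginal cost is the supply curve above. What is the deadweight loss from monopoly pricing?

10596.21

Competitive equilibrium: 195.7 − 0.08q = 28.6 + 0.074q → q* = 1085.06494, p* = 108.89481.
Marginal revenue: MR = 195.7 − 0.16q. Set MR = MC: 195.7 − 0.16q = 28.6 + 0.074q → q_m = 714.10256.
Price p_m = 195.7 − 0.08·714.10256 = 138.5718; MC(q_m) = 28.6 + 0.074·714.10256 = 81.44359.
Competitive q* = 1085.06494, so Δq = 370.96238; wedge = 138.5718 − 81.44359 = 57.12821.
The triangle = ½ × 370.96238 × 57.12821 = 10596.21.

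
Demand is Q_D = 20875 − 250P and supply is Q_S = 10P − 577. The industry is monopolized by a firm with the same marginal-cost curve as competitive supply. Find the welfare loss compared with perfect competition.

In inverse form: demand P = 83.5 − 0.004Q, supply P = 57.7 + 0.1Q.
Competitive equilibrium: 83.5 − 0.004Q = 57.7 + 0.1Q → Q* = 248.0769, P* = 82.5077.
Marginal revenue: MR = 83.5 − 0.008Q. Set MR = MC: 83.5 − 0.008Q = 57.7 + 0.1Q → Q_m = 238.8889.
Price P_m = 83.5 − 0.004·238.8889 = 82.5444; MC(Q_m) = 57.7 + 0.1·238.8889 = 81.5889.
Competitive Q* = 248.0769, so ΔQ = 9.188; wedge = 82.5444 − 81.5889 = 0.9555.
Welfare loss = ½ × 9.188 × 0.9555 = 4.39.

4.39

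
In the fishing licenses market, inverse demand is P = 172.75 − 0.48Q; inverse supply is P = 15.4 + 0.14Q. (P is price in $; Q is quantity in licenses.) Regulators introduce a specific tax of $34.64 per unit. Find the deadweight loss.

Competitive equilibrium: 172.75 − 0.48Q = 15.4 + 0.14Q → Q* = 253.79032, P* = 50.93065.
With the tax, the buyer price exceeds the seller price by 34.64: (172.75 − 0.48Q) − (15.4 + 0.14Q) = 34.64 → Q' = 197.91935.
ΔQ = 253.79032 − 197.91935 = 55.87097; the wedge equals the tax, 34.64.
DWL = ½ × 55.87097 × 34.64 = $967.69.

$967.69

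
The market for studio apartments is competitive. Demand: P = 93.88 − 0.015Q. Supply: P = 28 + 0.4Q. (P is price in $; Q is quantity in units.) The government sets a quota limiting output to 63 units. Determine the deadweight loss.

Competitive equilibrium: 93.88 − 0.015Q = 28 + 0.4Q → Q* = 158.747, P* = 91.4988.
At Q = 63: demand price = 93.88 − 0.015·63 = 92.935; supply price = 28 + 0.4·63 = 53.2.
ΔQ = 158.747 − 63 = 95.747; wedge = 92.935 − 53.2 = 39.735.
The triangle = ½ × 95.747 × 39.735 = $1902.25.

$1902.25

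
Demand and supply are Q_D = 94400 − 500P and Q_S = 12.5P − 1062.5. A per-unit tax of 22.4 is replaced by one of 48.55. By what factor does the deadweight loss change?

In inverse form: demand P = 188.8 − 0.002Q, supply P = 85 + 0.08Q.
Competitive equilibrium: 188.8 − 0.002Q = 85 + 0.08Q → Q* = 1265.8537, P* = 186.2683.
For a per-unit tax t: ΔQ = t/0.082, so DWL = ½·t·(t/0.082) = t²/0.164.
At t = 22.4: DWL = 3059.512. At t = 48.55: DWL = 14372.576.
Ratio = (48.55/22.4)² = 4.698.

4.698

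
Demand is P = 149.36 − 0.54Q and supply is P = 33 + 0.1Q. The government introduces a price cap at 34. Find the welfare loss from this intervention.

9446.25

Competitive equilibrium: 149.36 − 0.54Q = 33 + 0.1Q → Q* = 181.8125, P* = 51.1813.
At the ceiling P = 34, quantity supplied = (34 − 33)/0.1 = 10.
Willingness to pay at Q' = 10: 149.36 − 0.54·10 = 143.96.
ΔQ = 181.8125 − 10 = 171.8125; wedge = 143.96 − 34 = 109.96.
Welfare loss = ½ × 171.8125 × 109.96 = 9446.25.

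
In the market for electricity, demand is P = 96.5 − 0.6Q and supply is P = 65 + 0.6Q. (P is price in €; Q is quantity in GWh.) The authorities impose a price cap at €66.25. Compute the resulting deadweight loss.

€350.42

Competitive equilibrium: 96.5 − 0.6Q = 65 + 0.6Q → Q* = 26.25, P* = 80.75.
At the ceiling P = 66.25, quantity supplied = (66.25 − 65)/0.6 = 2.0833.
Willingness to pay at Q' = 2.0833: 96.5 − 0.6·2.0833 = 95.25.
ΔQ = 26.25 − 2.0833 = 24.1667; wedge = 95.25 − 66.25 = 29.
The triangle = ½ × 24.1667 × 29 = €350.42.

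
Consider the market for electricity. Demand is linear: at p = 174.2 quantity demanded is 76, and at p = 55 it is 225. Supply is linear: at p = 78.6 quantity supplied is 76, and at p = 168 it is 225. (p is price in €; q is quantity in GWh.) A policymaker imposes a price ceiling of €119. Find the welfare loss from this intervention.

Demand slope = (55 − 174.2)/(225 − 76) = −0.8, so p = 235 − 0.8q.
Supply slope = (168 − 78.6)/(225 − 76) = 0.6, so p = 33 + 0.6q.
Competitive equilibrium: 235 − 0.8q = 33 + 0.6q → q* = 144.2857, p* = 119.5714.
At the ceiling p = 119, quantity supplied = (119 − 33)/0.6 = 143.3333.
Willingness to pay at q' = 143.3333: 235 − 0.8·143.3333 = 120.3334.
Δq = 144.2857 − 143.3333 = 0.9524; wedge = 120.3334 − 119 = 1.3334.
DWL = ½ × 0.9524 × 1.3334 = €0.63.

€0.63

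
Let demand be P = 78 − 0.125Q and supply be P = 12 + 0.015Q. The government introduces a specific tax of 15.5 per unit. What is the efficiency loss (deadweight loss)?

Competitive equilibrium: 78 − 0.125Q = 12 + 0.015Q → Q* = 471.4286, P* = 19.0714.
With the tax, the buyer price exceeds the seller price by 15.5: (78 − 0.125Q) − (12 + 0.015Q) = 15.5 → Q' = 360.7143.
ΔQ = 471.4286 − 360.7143 = 110.7143; the wedge equals the tax, 15.5.
The triangle = ½ × 110.7143 × 15.5 = 858.04.

858.04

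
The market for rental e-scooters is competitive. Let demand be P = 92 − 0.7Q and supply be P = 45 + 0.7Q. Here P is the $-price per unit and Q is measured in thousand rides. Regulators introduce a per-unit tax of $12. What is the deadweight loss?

Competitive equilibrium: 92 − 0.7Q = 45 + 0.7Q → Q* = 33.5714, P* = 68.5.
With the tax, the buyer price exceeds the seller price by 12: (92 − 0.7Q) − (45 + 0.7Q) = 12 → Q' = 25.
ΔQ = 33.5714 − 25 = 8.5714; the wedge equals the tax, 12.
The triangle = ½ × 8.5714 × 12 = $51.43 thousand.

$51.43 thousand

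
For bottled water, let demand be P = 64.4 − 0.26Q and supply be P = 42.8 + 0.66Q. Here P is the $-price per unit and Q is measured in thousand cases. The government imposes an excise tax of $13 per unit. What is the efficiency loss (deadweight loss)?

$91.85 thousand

Competitive equilibrium: 64.4 − 0.26Q = 42.8 + 0.66Q → Q* = 23.4783, P* = 58.2957.
With the tax, the buyer price exceeds the seller price by 13: (64.4 − 0.26Q) − (42.8 + 0.66Q) = 13 → Q' = 9.3478.
ΔQ = 23.4783 − 9.3478 = 14.1305; the wedge equals the tax, 13.
Deadweight loss = ½ × 14.1305 × 13 = $91.85 thousand.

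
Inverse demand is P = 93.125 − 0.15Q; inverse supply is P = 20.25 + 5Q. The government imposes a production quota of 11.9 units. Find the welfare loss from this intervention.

13.04

Competitive equilibrium: 93.125 − 0.15Q = 20.25 + 5Q → Q* = 14.1505, P* = 91.0024.
At Q = 11.9: demand price = 93.125 − 0.15·11.9 = 91.34; supply price = 20.25 + 5·11.9 = 79.75.
ΔQ = 14.1505 − 11.9 = 2.2505; wedge = 91.34 − 79.75 = 11.59.
Deadweight loss = ½ × 2.2505 × 11.59 = 13.04.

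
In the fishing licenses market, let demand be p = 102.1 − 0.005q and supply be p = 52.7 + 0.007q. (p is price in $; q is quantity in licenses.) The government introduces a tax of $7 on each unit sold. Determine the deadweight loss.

$2041.67

Competitive equilibrium: 102.1 − 0.005q = 52.7 + 0.007q → q* = 4116.6667, p* = 81.5167.
With the tax, the buyer price exceeds the seller price by 7: (102.1 − 0.005q) − (52.7 + 0.007q) = 7 → q' = 3533.3333.
Δq = 4116.6667 − 3533.3333 = 583.3334; the wedge equals the tax, 7.
Deadweight loss = ½ × 583.3334 × 7 = $2041.67.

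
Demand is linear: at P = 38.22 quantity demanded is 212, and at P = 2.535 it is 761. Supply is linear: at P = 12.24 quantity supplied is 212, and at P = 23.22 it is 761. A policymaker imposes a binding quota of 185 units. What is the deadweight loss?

Demand slope = (2.535 − 38.22)/(761 − 212) = −0.065, so P = 52 − 0.065Q.
Supply slope = (23.22 − 12.24)/(761 − 212) = 0.02, so P = 8 + 0.02Q.
Competitive equilibrium: 52 − 0.065Q = 8 + 0.02Q → Q* = 517.6471, P* = 18.3529.
At Q = 185: demand price = 52 − 0.065·185 = 39.975; supply price = 8 + 0.02·185 = 11.7.
ΔQ = 517.6471 − 185 = 332.6471; wedge = 39.975 − 11.7 = 28.275.
DWL = ½ × 332.6471 × 28.275 = 4702.80.

4702.80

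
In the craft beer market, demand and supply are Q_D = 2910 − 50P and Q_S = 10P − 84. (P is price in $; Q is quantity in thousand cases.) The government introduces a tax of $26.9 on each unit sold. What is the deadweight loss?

$3015.04 thousand

In inverse form: demand P = 58.2 − 0.02Q, supply P = 8.4 + 0.1Q.
Competitive equilibrium: 58.2 − 0.02Q = 8.4 + 0.1Q → Q* = 415, P* = 49.9.
With the tax, the buyer price exceeds the seller price by 26.9: (58.2 − 0.02Q) − (8.4 + 0.1Q) = 26.9 → Q' = 190.8333.
ΔQ = 415 − 190.8333 = 224.1667; the wedge equals the tax, 26.9.
Welfare loss = ½ × 224.1667 × 26.9 = $3015.04 thousand.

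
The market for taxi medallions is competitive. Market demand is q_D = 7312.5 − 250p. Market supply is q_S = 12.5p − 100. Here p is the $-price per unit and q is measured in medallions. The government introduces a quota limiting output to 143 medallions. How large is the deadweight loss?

In inverse form: demand p = 29.25 − 0.004q, supply p = 8 + 0.08q.
Competitive equilibrium: 29.25 − 0.004q = 8 + 0.08q → q* = 252.9762, p* = 28.2381.
At q = 143: demand price = 29.25 − 0.004·143 = 28.678; supply price = 8 + 0.08·143 = 19.44.
Δq = 252.9762 − 143 = 109.9762; wedge = 28.678 − 19.44 = 9.238.
Deadweight loss = ½ × 109.9762 × 9.238 = $507.98.

$507.98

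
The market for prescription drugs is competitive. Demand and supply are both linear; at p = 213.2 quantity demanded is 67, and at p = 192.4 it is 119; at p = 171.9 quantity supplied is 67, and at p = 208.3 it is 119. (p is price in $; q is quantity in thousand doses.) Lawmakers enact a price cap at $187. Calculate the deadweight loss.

$140.34 thousand

Demand slope = (192.4 − 213.2)/(119 − 67) = −0.4, so p = 240 − 0.4q.
Supply slope = (208.3 − 171.9)/(119 − 67) = 0.7, so p = 125 + 0.7q.
Competitive equilibrium: 240 − 0.4q = 125 + 0.7q → q* = 104.5455, p* = 198.1818.
At the ceiling p = 187, quantity supplied = (187 − 125)/0.7 = 88.5714.
Willingness to pay at q' = 88.5714: 240 − 0.4·88.5714 = 204.5714.
Δq = 104.5455 − 88.5714 = 15.9741; wedge = 204.5714 − 187 = 17.5714.
DWL = ½ × 15.9741 × 17.5714 = $140.34 thousand.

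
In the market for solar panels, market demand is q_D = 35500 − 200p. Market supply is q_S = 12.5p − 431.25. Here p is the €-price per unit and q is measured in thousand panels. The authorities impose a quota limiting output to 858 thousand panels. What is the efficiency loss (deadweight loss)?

In inverse form: demand p = 177.5 − 0.005q, supply p = 34.5 + 0.08q.
Competitive equilibrium: 177.5 − 0.005q = 34.5 + 0.08q → q* = 1682.35294, p* = 169.08824.
At q = 858: demand price = 177.5 − 0.005·858 = 173.21; supply price = 34.5 + 0.08·858 = 103.14.
Δq = 1682.35294 − 858 = 824.35294; wedge = 173.21 − 103.14 = 70.07.
Welfare loss = ½ × 824.35294 × 70.07 = €28881.21 thousand.

€28881.21 thousand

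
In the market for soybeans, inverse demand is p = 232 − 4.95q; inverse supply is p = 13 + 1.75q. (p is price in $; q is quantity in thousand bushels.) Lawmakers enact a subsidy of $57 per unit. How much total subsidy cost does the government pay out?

Competitive equilibrium: 232 − 4.95q = 13 + 1.75q → q* = 32.6866, p* = 70.2015.
The subsidy lowers effective supply by 57: p = 1.75q − 44.
New quantity: 232 − 4.95q = 1.75q − 44 → q' = 41.194.
Total subsidy cost = 57 × 41.194 = $2348.06 thousand.

$2348.06 thousand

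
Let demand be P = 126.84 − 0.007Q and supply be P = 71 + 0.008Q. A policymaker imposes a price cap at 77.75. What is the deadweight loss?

62161.21

Competitive equilibrium: 126.84 − 0.007Q = 71 + 0.008Q → Q* = 3722.66667, P* = 100.78133.
At the ceiling P = 77.75, quantity supplied = (77.75 − 71)/0.008 = 843.75.
Willingness to pay at Q' = 843.75: 126.84 − 0.007·843.75 = 120.93375.
ΔQ = 3722.66667 − 843.75 = 2878.91667; wedge = 120.93375 − 77.75 = 43.18375.
The triangle = ½ × 2878.91667 × 43.18375 = 62161.21.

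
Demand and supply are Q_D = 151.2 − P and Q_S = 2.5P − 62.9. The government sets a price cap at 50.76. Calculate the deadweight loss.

In inverse form: demand P = 151.2 − Q, supply P = 25.16 + 0.4Q.
Competitive equilibrium: 151.2 − Q = 25.16 + 0.4Q → Q* = 90.0286, P* = 61.1714.
At the ceiling P = 50.76, quantity supplied = (50.76 − 25.16)/0.4 = 64.
Willingness to pay at Q' = 64: 151.2 − 1·64 = 87.2.
ΔQ = 90.0286 − 64 = 26.0286; wedge = 87.2 − 50.76 = 36.44.
Deadweight loss = ½ × 26.0286 × 36.44 = 474.24.

474.24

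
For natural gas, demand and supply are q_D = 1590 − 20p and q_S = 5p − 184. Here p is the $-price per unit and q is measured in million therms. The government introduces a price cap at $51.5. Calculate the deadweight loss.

In inverse form: demand p = 79.5 − 0.05q, supply p = 36.8 + 0.2q.
Competitive equilibrium: 79.5 − 0.05q = 36.8 + 0.2q → q* = 170.8, p* = 70.96.
At the ceiling p = 51.5, quantity supplied = (51.5 − 36.8)/0.2 = 73.5.
Willingness to pay at q' = 73.5: 79.5 − 0.05·73.5 = 75.825.
Δq = 170.8 − 73.5 = 97.3; wedge = 75.825 − 51.5 = 24.325.
DWL = ½ × 97.3 × 24.325 = $1183.41 million.

$1183.41 million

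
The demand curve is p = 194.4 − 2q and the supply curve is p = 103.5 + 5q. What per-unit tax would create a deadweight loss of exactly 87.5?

Competitive equilibrium: 194.4 − 2q = 103.5 + 5q → q* = 12.9857, p* = 168.4286.
A tax t gives Δq = t/7 and wedge t, so DWL = t²/14.
t²/14 = 87.5 → t² = 1225 → t = 35.

35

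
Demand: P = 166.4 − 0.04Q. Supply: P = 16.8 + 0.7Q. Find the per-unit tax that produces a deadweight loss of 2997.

66.6

Competitive equilibrium: 166.4 − 0.04Q = 16.8 + 0.7Q → Q* = 202.1622, P* = 158.3135.
A tax t gives ΔQ = t/0.74 and wedge t, so DWL = t²/1.48.
t²/1.48 = 2997 → t² = 4435.56 → t = 66.6.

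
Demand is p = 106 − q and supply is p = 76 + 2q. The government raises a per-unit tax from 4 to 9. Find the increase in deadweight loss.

Competitive equilibrium: 106 − q = 76 + 2q → q* = 10, p* = 96.
For a per-unit tax t: Δq = t/3, so DWL = ½·t·(t/3) = t²/6.
At t = 4: DWL = 2.667. At t = 9: DWL = 13.5.
Increase = 13.5 − 2.667 = 10.83.

10.83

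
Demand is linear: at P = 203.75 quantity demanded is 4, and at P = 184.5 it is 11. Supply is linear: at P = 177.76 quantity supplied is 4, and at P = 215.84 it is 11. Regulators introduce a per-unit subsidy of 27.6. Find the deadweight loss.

Demand slope = (184.5 − 203.75)/(11 − 4) = −2.75, so P = 214.75 − 2.75Q.
Supply slope = (215.84 − 177.76)/(11 − 4) = 5.44, so P = 156 + 5.44Q.
Competitive equilibrium: 214.75 − 2.75Q = 156 + 5.44Q → Q* = 7.17338, P* = 195.0232.
The subsidy lowers effective supply by 27.6: P = 128.4 + 5.44Q.
New quantity: 214.75 − 2.75Q = 128.4 + 5.44Q → Q' = 10.54335.
Overproduction ΔQ = 10.54335 − 7.17338 = 3.36997; wedge = subsidy = 27.6.
The triangle = ½ × 3.36997 × 27.6 = 46.51.

46.51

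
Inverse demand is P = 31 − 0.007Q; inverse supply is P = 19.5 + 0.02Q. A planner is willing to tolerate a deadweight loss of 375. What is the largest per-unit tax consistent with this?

Competitive equilibrium: 31 − 0.007Q = 19.5 + 0.02Q → Q* = 425.9259, P* = 28.0185.
A tax t gives ΔQ = t/0.027 and wedge t, so DWL = t²/0.054.
t²/0.054 = 375 → t² = 20.25 → t = 4.5.

4.5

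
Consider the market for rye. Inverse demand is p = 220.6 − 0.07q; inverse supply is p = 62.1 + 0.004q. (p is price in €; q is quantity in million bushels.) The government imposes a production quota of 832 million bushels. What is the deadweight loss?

Competitive equilibrium: 220.6 − 0.07q = 62.1 + 0.004q → q* = 2141.8919, p* = 70.6676.
At q = 832: demand price = 220.6 − 0.07·832 = 162.36; supply price = 62.1 + 0.004·832 = 65.428.
Δq = 2141.8919 − 832 = 1309.8919; wedge = 162.36 − 65.428 = 96.932.
Deadweight loss = ½ × 1309.8919 × 96.932 = €63485.22 million.

€63485.22 million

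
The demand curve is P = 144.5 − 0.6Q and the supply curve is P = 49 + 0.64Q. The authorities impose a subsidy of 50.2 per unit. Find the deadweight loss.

1016.15

Competitive equilibrium: 144.5 − 0.6Q = 49 + 0.64Q → Q* = 77.0161, P* = 98.2903.
The subsidy lowers effective supply by 50.2: P = 0.64Q − 1.2.
New quantity: 144.5 − 0.6Q = 0.64Q − 1.2 → Q' = 117.5.
Overproduction ΔQ = 117.5 − 77.0161 = 40.4839; wedge = subsidy = 50.2.
DWL = ½ × 40.4839 × 50.2 = 1016.15.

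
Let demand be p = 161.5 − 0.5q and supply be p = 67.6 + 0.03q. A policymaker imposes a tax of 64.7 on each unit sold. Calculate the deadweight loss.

Competitive equilibrium: 161.5 − 0.5q = 67.6 + 0.03q → q* = 177.1698, p* = 72.9151.
With the tax, the buyer price exceeds the seller price by 64.7: (161.5 − 0.5q) − (67.6 + 0.03q) = 64.7 → q' = 55.0943.
Δq = 177.1698 − 55.0943 = 122.0755; the wedge equals the tax, 64.7.
Deadweight loss = ½ × 122.0755 × 64.7 = 3949.14.

3949.14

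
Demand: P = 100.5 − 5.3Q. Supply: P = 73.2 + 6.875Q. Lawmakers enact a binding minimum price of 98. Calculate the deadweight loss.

19.08

Competitive equilibrium: 100.5 − 5.3Q = 73.2 + 6.875Q → Q* = 2.2423, P* = 88.6158.
At the floor P = 98, quantity demanded = (100.5 − 98)/5.3 = 0.4717.
Sellers' marginal cost at Q' = 0.4717: 73.2 + 6.875·0.4717 = 76.4429.
ΔQ = 2.2423 − 0.4717 = 1.7706; wedge = 98 − 76.4429 = 21.5571.
Welfare loss = ½ × 1.7706 × 21.5571 = 19.08.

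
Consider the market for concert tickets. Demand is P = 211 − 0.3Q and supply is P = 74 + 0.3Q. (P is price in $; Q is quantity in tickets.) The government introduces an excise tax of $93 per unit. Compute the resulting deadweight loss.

Competitive equilibrium: 211 − 0.3Q = 74 + 0.3Q → Q* = 228.3333, P* = 142.5.
With the tax, the buyer price exceeds the seller price by 93: (211 − 0.3Q) − (74 + 0.3Q) = 93 → Q' = 73.3333.
ΔQ = 228.3333 − 73.3333 = 155; the wedge equals the tax, 93.
DWL = ½ × 155 × 93 = $7207.50.

$7207.50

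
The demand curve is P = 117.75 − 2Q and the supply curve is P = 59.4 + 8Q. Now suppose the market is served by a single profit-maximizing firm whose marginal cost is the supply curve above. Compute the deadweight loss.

Competitive equilibrium: 117.75 − 2Q = 59.4 + 8Q → Q* = 5.835, P* = 106.08.
Marginal revenue: MR = 117.75 − 4Q. Set MR = MC: 117.75 − 4Q = 59.4 + 8Q → Q_m = 4.8625.
Price P_m = 117.75 − 2·4.8625 = 108.025; MC(Q_m) = 59.4 + 8·4.8625 = 98.3.
Competitive Q* = 5.835, so ΔQ = 0.9725; wedge = 108.025 − 98.3 = 9.725.
Welfare loss = ½ × 0.9725 × 9.725 = 4.73.

4.73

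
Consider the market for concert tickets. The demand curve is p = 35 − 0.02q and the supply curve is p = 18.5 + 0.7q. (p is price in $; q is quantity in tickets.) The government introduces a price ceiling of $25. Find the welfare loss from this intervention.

$66.89

Competitive equilibrium: 35 − 0.02q = 18.5 + 0.7q → q* = 22.9167, p* = 34.5417.
At the ceiling p = 25, quantity supplied = (25 − 18.5)/0.7 = 9.2857.
Willingness to pay at q' = 9.2857: 35 − 0.02·9.2857 = 34.8143.
Δq = 22.9167 − 9.2857 = 13.631; wedge = 34.8143 − 25 = 9.8143.
The triangle = ½ × 13.631 × 9.8143 = $66.89.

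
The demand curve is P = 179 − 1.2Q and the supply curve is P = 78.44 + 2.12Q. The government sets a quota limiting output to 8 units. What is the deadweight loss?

Competitive equilibrium: 179 − 1.2Q = 78.44 + 2.12Q → Q* = 30.2892, P* = 142.653.
At Q = 8: demand price = 179 − 1.2·8 = 169.4; supply price = 78.44 + 2.12·8 = 95.4.
ΔQ = 30.2892 − 8 = 22.2892; wedge = 169.4 − 95.4 = 74.
Welfare loss = ½ × 22.2892 × 74 = 824.70.

824.70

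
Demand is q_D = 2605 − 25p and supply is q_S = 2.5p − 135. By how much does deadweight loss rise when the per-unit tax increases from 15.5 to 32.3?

912.55

In inverse form: demand p = 104.2 − 0.04q, supply p = 54 + 0.4q.
Competitive equilibrium: 104.2 − 0.04q = 54 + 0.4q → q* = 114.0909, p* = 99.6364.
For a per-unit tax t: Δq = t/0.44, so DWL = ½·t·(t/0.44) = t²/0.88.
At t = 15.5: DWL = 273.011. At t = 32.3: DWL = 1185.557.
Increase = 1185.557 − 273.011 = 912.55.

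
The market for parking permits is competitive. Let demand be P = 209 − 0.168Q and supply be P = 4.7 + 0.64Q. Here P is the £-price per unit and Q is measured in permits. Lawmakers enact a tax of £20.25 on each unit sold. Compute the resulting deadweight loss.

£253.75

Competitive equilibrium: 209 − 0.168Q = 4.7 + 0.64Q → Q* = 252.8465, P* = 166.5218.
With the tax, the buyer price exceeds the seller price by 20.25: (209 − 0.168Q) − (4.7 + 0.64Q) = 20.25 → Q' = 227.7847.
ΔQ = 252.8465 − 227.7847 = 25.0618; the wedge equals the tax, 20.25.
Deadweight loss = ½ × 25.0618 × 20.25 = £253.75.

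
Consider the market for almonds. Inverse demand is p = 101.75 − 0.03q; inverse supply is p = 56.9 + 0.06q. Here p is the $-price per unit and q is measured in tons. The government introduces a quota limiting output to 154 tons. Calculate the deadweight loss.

$5335.445

Competitive equilibrium: 101.75 − 0.03q = 56.9 + 0.06q → q* = 498.33333, p* = 86.8.
At q = 154: demand price = 101.75 − 0.03·154 = 97.13; supply price = 56.9 + 0.06·154 = 66.14.
Δq = 498.33333 − 154 = 344.33333; wedge = 97.13 − 66.14 = 30.99.
The triangle = ½ × 344.33333 × 30.99 = $5335.445.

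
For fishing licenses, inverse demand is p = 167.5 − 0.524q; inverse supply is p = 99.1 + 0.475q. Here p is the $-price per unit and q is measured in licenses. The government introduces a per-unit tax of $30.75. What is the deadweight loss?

$473.25

Competitive equilibrium: 167.5 − 0.524q = 99.1 + 0.475q → q* = 68.4685, p* = 131.6225.
With the tax, the buyer price exceeds the seller price by 30.75: (167.5 − 0.524q) − (99.1 + 0.475q) = 30.75 → q' = 37.6877.
Δq = 68.4685 − 37.6877 = 30.7808; the wedge equals the tax, 30.75.
DWL = ½ × 30.7808 × 30.75 = $473.25.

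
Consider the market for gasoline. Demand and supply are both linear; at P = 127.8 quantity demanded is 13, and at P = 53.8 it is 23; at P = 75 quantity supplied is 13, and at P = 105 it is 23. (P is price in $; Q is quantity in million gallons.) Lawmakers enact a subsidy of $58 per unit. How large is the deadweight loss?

Demand slope = (53.8 − 127.8)/(23 − 13) = −7.4, so P = 224 − 7.4Q.
Supply slope = (105 − 75)/(23 − 13) = 3, so P = 36 + 3Q.
Competitive equilibrium: 224 − 7.4Q = 36 + 3Q → Q* = 18.0769, P* = 90.2308.
The subsidy lowers effective supply by 58: P = 3Q − 22.
New quantity: 224 − 7.4Q = 3Q − 22 → Q' = 23.6538.
Overproduction ΔQ = 23.6538 − 18.0769 = 5.5769; wedge = subsidy = 58.
The triangle = ½ × 5.5769 × 58 = $161.73 million.

$161.73 million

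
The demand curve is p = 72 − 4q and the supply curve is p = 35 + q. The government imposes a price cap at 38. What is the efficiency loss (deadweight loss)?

48.40

Competitive equilibrium: 72 − 4q = 35 + q → q* = 7.4, p* = 42.4.
At the ceiling p = 38, quantity supplied = (38 − 35)/1 = 3.
Willingness to pay at q' = 3: 72 − 4·3 = 60.
Δq = 7.4 − 3 = 4.4; wedge = 60 − 38 = 22.
DWL = ½ × 4.4 × 22 = 48.40.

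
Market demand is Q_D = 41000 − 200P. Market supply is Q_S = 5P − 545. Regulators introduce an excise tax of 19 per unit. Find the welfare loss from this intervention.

880.49

In inverse form: demand P = 205 − 0.005Q, supply P = 109 + 0.2Q.
Competitive equilibrium: 205 − 0.005Q = 109 + 0.2Q → Q* = 468.2927, P* = 202.6585.
With the tax, the buyer price exceeds the seller price by 19: (205 − 0.005Q) − (109 + 0.2Q) = 19 → Q' = 375.6098.
ΔQ = 468.2927 − 375.6098 = 92.6829; the wedge equals the tax, 19.
DWL = ½ × 92.6829 × 19 = 880.49.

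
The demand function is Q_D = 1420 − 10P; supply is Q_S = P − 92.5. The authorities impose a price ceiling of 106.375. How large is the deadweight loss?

532.82

In inverse form: demand P = 142 − 0.1Q, supply P = 92.5 + Q.
Competitive equilibrium: 142 − 0.1Q = 92.5 + Q → Q* = 45, P* = 137.5.
At the ceiling P = 106.375, quantity supplied = (106.375 − 92.5)/1 = 13.875.
Willingness to pay at Q' = 13.875: 142 − 0.1·13.875 = 140.6125.
ΔQ = 45 − 13.875 = 31.125; wedge = 140.6125 − 106.375 = 34.2375.
DWL = ½ × 31.125 × 34.2375 = 532.82.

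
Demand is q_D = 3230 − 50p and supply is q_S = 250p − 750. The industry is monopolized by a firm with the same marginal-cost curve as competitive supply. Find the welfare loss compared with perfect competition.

In inverse form: demand p = 64.6 − 0.02q, supply p = 3 + 0.004q.
Competitive equilibrium: 64.6 − 0.02q = 3 + 0.004q → q* = 2566.6667, p* = 13.2667.
Marginal revenue: MR = 64.6 − 0.04q. Set MR = MC: 64.6 − 0.04q = 3 + 0.004q → q_m = 1400.
Price p_m = 64.6 − 0.02·1400 = 36.6; MC(q_m) = 3 + 0.004·1400 = 8.6.
Competitive q* = 2566.6667, so Δq = 1166.6667; wedge = 36.6 − 8.6 = 28.
Deadweight loss = ½ × 1166.6667 × 28 = 16333.33.

16333.33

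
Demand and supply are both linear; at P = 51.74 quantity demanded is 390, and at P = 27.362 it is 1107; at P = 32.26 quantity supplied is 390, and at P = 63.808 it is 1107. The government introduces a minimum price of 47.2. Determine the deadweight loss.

Demand slope = (27.362 − 51.74)/(1107 − 390) = −0.034, so P = 65 − 0.034Q.
Supply slope = (63.808 − 32.26)/(1107 − 390) = 0.044, so P = 15.1 + 0.044Q.
Competitive equilibrium: 65 − 0.034Q = 15.1 + 0.044Q → Q* = 639.7436, P* = 43.2487.
At the floor P = 47.2, quantity demanded = (65 − 47.2)/0.034 = 523.5294.
Sellers' marginal cost at Q' = 523.5294: 15.1 + 0.044·523.5294 = 38.1353.
ΔQ = 639.7436 − 523.5294 = 116.2142; wedge = 47.2 − 38.1353 = 9.0647.
Deadweight loss = ½ × 116.2142 × 9.0647 = 526.72.

526.72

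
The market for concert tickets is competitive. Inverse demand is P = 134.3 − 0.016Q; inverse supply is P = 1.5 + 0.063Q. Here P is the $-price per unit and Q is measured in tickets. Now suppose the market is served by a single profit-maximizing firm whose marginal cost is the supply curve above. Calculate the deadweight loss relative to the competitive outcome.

Competitive equilibrium: 134.3 − 0.016Q = 1.5 + 0.063Q → Q* = 1681.0127, P* = 107.4038.
Marginal revenue: MR = 134.3 − 0.032Q. Set MR = MC: 134.3 − 0.032Q = 1.5 + 0.063Q → Q_m = 1397.8947.
Price P_m = 134.3 − 0.016·1397.8947 = 111.9337; MC(Q_m) = 1.5 + 0.063·1397.8947 = 89.5674.
Competitive Q* = 1681.0127, so ΔQ = 283.118; wedge = 111.9337 − 89.5674 = 22.3663.
DWL = ½ × 283.118 × 22.3663 = $3166.15.

$3166.15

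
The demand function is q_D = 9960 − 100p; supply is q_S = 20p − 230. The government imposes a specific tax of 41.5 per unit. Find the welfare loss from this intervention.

In inverse form: demand p = 99.6 − 0.01q, supply p = 11.5 + 0.05q.
Competitive equilibrium: 99.6 − 0.01q = 11.5 + 0.05q → q* = 1468.3333, p* = 84.9167.
With the tax, the buyer price exceeds the seller price by 41.5: (99.6 − 0.01q) − (11.5 + 0.05q) = 41.5 → q' = 776.6667.
Δq = 1468.3333 − 776.6667 = 691.6666; the wedge equals the tax, 41.5.
Deadweight loss = ½ × 691.6666 × 41.5 = 14352.08.

14352.08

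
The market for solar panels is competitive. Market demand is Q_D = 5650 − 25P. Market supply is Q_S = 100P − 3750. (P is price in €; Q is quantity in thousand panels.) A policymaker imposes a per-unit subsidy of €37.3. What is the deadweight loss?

€13912.90 thousand

In inverse form: demand P = 226 − 0.04Q, supply P = 37.5 + 0.01Q.
Competitive equilibrium: 226 − 0.04Q = 37.5 + 0.01Q → Q* = 3770, P* = 75.2.
The subsidy lowers effective supply by 37.3: P = 0.2 + 0.01Q.
New quantity: 226 − 0.04Q = 0.2 + 0.01Q → Q' = 4516.
Overproduction ΔQ = 4516 − 3770 = 746; wedge = subsidy = 37.3.
Welfare loss = ½ × 746 × 37.3 = €13912.90 thousand.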